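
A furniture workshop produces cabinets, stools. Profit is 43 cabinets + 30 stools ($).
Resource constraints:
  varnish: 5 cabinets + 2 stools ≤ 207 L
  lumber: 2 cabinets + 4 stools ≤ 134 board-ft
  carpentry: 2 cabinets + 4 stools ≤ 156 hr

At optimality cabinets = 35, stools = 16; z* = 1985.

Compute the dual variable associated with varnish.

7

Binding: varnish and lumber. Non-binding: carpentry (22 unused).
By complementary slackness, y = 0 for the non-binding constraint.
The binding rows give the dual system: 5·y_varnish + 2·y_lumber = 43 and 2·y_varnish + 4·y_lumber = 30.
→ y_varnish = 7 and y_lumber = 4.
Shadow price of varnish = 7.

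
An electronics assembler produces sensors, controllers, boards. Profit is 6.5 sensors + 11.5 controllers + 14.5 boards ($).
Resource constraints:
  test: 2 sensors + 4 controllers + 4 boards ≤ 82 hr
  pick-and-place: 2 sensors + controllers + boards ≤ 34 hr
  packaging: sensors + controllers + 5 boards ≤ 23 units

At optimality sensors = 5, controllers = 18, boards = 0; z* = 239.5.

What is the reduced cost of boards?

At the optimum: test uses 82 of 82 (binding); pick-and-place uses 28 of 34 (slack = 6); packaging uses 23 of 23 (binding).
By complementary slackness, y = 0 for the non-binding constraint.
The binding rows give the dual system: 2·y_test + 1·y_packaging = 6.5 and 4·y_test + 1·y_packaging = 11.5.
This yields shadow prices y_test = 2.5, y_packaging = 1.5.
Reduced cost of boards: c₃ − yᵀa₃ = 14.5 − (2.5·4 + 1.5·5) = 14.5 − 17.5 = -3.

-3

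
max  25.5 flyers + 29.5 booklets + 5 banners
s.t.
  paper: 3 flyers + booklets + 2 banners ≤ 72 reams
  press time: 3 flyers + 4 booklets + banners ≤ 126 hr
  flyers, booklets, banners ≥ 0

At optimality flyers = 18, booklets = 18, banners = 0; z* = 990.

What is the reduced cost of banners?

-5

At the optimum: paper uses 72 of 72 (binding); press time uses 126 of 126 (binding).
The binding rows give the dual system: 3·y_paper + 3·y_press time = 25.5 and 1·y_paper + 4·y_press time = 29.5.
This yields shadow prices y_paper = 1.5, y_press time = 7.
Reduced cost of banners: c₃ − yᵀa₃ = 5 − (1.5·2 + 7·1) = 5 − 10 = -5.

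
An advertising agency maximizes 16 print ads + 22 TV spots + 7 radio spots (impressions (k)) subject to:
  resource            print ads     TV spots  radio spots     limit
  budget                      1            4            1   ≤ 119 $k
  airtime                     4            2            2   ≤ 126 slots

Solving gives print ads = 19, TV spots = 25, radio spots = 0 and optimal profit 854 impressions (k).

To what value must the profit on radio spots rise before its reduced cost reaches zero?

At the optimum: budget uses 119 of 119 (binding); airtime uses 126 of 126 (binding).
From A_Bᵀ y = c: 1·y_budget + 4·y_airtime = 16; 4·y_budget + 2·y_airtime = 22.
This yields shadow prices y_budget = 4, y_airtime = 3.
radio spots enters the basis when its profit ≥ yᵀa₃ = 4·1 + 3·2 = 10.

10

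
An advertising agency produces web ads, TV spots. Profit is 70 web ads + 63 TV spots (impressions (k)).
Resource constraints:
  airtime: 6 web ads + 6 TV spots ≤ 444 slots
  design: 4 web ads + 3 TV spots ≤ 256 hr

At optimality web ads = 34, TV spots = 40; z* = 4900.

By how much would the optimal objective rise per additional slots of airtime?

7

Both airtime and design are binding at x*.
From A_Bᵀ y = c: 6·y_airtime + 4·y_design = 70; 6·y_airtime + 3·y_design = 63.
Solving: y_airtime = 7, y_design = 7.
Shadow price of airtime = 7.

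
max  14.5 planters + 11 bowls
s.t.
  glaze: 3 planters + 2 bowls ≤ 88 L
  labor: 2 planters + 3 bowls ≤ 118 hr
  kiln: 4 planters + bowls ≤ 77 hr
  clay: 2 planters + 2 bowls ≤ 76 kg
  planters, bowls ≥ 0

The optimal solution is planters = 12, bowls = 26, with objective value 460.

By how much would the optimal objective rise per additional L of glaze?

3.5

Check each constraint at x*: glaze 88/88 (tight); labor 102/118 (slack 16); kiln 74/77 (slack 3); clay 76/76 (tight).
Since labor, kiln are not tight, their duals are 0.
The binding rows give the dual system: 3·y_glaze + 2·y_clay = 14.5 and 2·y_glaze + 2·y_clay = 11.
Solving: y_glaze = 3.5, y_clay = 2.
Shadow price of glaze = 3.5.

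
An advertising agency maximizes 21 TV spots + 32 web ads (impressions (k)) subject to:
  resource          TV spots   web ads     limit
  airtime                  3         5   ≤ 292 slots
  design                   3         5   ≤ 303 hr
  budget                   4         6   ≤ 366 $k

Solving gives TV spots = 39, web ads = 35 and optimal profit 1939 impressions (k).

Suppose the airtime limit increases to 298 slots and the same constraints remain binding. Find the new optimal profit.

1945

Check each constraint at x*: airtime 292/292 (tight); design 292/303 (slack 11); budget 366/366 (tight).
Slack constraints have shadow price 0 (complementary slackness).
From A_Bᵀ y = c: 3·y_airtime + 4·y_budget = 21; 5·y_airtime + 6·y_budget = 32.
This yields shadow prices y_airtime = 1, y_budget = 4.5.
Δz = y_airtime·Δb = 1 × (6) = 6, so new z* = 1939 + 6 = 1945.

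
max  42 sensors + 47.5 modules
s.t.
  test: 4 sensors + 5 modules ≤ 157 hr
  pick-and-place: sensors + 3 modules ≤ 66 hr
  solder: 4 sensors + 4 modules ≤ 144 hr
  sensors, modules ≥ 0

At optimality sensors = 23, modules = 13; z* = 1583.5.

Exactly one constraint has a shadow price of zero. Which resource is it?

pick-and-place

test: 157/157 (binding)
pick-and-place: 62/66 (slack 4)
solder: 144/144 (binding)
By complementary slackness, a constraint with positive slack has shadow price 0 → pick-and-place.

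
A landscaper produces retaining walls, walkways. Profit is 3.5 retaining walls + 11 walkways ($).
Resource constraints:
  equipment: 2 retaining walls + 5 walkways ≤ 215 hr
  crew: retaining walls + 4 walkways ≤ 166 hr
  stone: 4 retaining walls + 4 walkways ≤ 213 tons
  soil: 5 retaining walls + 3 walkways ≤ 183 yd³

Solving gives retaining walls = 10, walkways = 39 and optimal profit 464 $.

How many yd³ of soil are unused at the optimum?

16

soil used = 5·10 + 3·39 = 167; slack = 183 − 167 = 16.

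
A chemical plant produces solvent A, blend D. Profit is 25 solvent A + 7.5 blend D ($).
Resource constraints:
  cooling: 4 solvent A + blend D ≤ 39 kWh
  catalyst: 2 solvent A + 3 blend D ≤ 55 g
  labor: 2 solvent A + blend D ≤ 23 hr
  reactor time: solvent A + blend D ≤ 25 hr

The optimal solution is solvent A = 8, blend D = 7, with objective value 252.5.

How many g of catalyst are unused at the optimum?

18

catalyst used = 2·8 + 3·7 = 37; slack = 55 − 37 = 18.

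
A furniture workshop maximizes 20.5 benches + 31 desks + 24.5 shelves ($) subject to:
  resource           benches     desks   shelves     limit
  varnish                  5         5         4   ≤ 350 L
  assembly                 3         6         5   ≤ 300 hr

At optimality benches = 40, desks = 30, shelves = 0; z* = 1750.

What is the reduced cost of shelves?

At the optimum: varnish uses 350 of 350 (binding); assembly uses 300 of 300 (binding).
The binding rows give the dual system: 5·y_varnish + 3·y_assembly = 20.5 and 5·y_varnish + 6·y_assembly = 31.
This yields shadow prices y_varnish = 2, y_assembly = 3.5.
Reduced cost of shelves: c₃ − yᵀa₃ = 24.5 − (2·4 + 3.5·5) = 24.5 − 25.5 = -1.

-1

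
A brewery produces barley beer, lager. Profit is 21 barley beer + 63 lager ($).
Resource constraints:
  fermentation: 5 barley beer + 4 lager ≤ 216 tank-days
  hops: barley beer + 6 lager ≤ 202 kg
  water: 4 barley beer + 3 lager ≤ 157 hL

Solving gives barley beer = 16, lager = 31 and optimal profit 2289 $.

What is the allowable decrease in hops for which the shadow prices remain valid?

Binding constraints: hops, water. The basis is B = [[1,6],[4,3]] with det -21.
Per unit decrease in hops, x* moves by d = (0.1429, -0.1905).
The basis stays optimal until lager reaches 0; allowable decrease = 162.75 kg.

162.75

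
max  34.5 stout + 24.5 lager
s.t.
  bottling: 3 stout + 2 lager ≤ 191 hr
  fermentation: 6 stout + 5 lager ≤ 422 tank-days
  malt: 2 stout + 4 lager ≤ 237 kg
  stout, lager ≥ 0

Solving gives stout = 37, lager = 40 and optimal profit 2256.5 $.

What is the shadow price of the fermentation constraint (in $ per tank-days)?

Check each constraint at x*: bottling 191/191 (tight); fermentation 422/422 (tight); malt 234/237 (slack 3).
Slack constraints have shadow price 0 (complementary slackness).
From A_Bᵀ y = c: 3·y_bottling + 6·y_fermentation = 34.5; 2·y_bottling + 5·y_fermentation = 24.5.
Solving: y_bottling = 8.5, y_fermentation = 1.5.
Shadow price of fermentation = 1.5.

1.5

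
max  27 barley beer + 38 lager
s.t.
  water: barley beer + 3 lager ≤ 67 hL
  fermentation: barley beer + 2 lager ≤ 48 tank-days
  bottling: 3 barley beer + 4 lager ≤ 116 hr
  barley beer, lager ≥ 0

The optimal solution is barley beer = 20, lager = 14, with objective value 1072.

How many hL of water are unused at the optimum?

5

water used = 1·20 + 3·14 = 62; slack = 67 − 62 = 5.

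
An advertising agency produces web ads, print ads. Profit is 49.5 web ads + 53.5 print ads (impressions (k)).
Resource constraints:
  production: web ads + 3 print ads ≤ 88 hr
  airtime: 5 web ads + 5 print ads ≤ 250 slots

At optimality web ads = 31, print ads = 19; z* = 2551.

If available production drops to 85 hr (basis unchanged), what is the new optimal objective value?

2545

At the optimum: production uses 88 of 88 (binding); airtime uses 250 of 250 (binding).
From A_Bᵀ y = c: 1·y_production + 5·y_airtime = 49.5; 3·y_production + 5·y_airtime = 53.5.
Solving: y_production = 2, y_airtime = 9.5.
Δz = y_production·Δb = 2 × (-3) = -6, so new z* = 2551 − 6 = 2545.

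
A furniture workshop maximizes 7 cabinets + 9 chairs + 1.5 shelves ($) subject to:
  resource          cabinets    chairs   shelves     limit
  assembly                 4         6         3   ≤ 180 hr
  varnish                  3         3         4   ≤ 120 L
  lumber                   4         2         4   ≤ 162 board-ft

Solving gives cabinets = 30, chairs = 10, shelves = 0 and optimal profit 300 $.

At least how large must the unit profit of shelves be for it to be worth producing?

Check each constraint at x*: assembly 180/180 (tight); varnish 120/120 (tight); lumber 140/162 (slack 22).
Slack constraints have shadow price 0 (complementary slackness).
Dual feasibility on the basic columns requires 4·y_assembly + 3·y_varnish = 7, 6·y_assembly + 3·y_varnish = 9.
→ y_assembly = 1 and y_varnish = 1.
shelves enters the basis when its profit ≥ yᵀa₃ = 1·3 + 1·4 = 7.

7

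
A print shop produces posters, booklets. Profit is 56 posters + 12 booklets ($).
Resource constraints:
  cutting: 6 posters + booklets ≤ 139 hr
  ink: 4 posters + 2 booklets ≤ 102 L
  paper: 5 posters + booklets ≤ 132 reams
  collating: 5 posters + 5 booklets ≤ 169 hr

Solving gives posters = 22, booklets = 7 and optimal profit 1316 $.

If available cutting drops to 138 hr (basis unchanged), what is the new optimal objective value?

Binding: cutting and ink. Non-binding: paper (15 unused), collating (24 unused).
Slack constraints have shadow price 0 (complementary slackness).
The binding rows give the dual system: 6·y_cutting + 4·y_ink = 56 and 1·y_cutting + 2·y_ink = 12.
Solving: y_cutting = 8, y_ink = 2.
Δz = y_cutting·Δb = 8 × (-1) = -8, so new z* = 1316 − 8 = 1308.

1308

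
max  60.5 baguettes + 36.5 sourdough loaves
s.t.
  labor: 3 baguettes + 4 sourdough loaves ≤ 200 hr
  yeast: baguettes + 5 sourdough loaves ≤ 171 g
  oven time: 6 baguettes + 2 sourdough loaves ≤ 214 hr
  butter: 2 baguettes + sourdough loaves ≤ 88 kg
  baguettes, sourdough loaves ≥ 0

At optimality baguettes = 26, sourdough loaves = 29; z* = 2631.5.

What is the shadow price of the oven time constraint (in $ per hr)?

Check each constraint at x*: labor 194/200 (slack 6); yeast 171/171 (tight); oven time 214/214 (tight); butter 81/88 (slack 7).
Since labor, butter are not tight, their duals are 0.
Dual feasibility on the basic columns requires 1·y_yeast + 6·y_oven time = 60.5, 5·y_yeast + 2·y_oven time = 36.5.
Solving: y_yeast = 3.5, y_oven time = 9.5.
Shadow price of oven time = 9.5.

9.5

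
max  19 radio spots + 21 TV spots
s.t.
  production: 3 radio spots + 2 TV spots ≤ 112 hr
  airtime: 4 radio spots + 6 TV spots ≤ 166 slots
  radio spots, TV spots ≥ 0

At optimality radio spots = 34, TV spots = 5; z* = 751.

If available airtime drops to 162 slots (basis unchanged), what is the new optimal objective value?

Both production and airtime are binding at x*.
The binding rows give the dual system: 3·y_production + 4·y_airtime = 19 and 2·y_production + 6·y_airtime = 21.
→ y_production = 3 and y_airtime = 2.5.
Δz = y_airtime·Δb = 2.5 × (-4) = -10, so new z* = 751 − 10 = 741.

741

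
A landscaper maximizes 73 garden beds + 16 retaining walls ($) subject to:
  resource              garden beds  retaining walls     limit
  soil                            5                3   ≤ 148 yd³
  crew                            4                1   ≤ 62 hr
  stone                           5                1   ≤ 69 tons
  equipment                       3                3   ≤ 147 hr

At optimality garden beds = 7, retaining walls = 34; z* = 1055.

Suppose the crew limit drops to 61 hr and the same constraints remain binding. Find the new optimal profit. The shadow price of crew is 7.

1048

Δb = -1, so new z* = 1055 + (7)·(-1) = 1055 − 7 = 1048.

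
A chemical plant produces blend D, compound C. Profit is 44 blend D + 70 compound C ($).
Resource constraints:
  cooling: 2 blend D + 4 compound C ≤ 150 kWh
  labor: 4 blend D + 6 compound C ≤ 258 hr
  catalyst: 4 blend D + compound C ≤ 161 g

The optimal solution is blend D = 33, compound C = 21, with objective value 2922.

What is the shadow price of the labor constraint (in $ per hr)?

9

At the optimum: cooling uses 150 of 150 (binding); labor uses 258 of 258 (binding); catalyst uses 153 of 161 (slack = 8).
Slack constraints have shadow price 0 (complementary slackness).
The binding rows give the dual system: 2·y_cooling + 4·y_labor = 44 and 4·y_cooling + 6·y_labor = 70.
This yields shadow prices y_cooling = 4, y_labor = 9.
Shadow price of labor = 9.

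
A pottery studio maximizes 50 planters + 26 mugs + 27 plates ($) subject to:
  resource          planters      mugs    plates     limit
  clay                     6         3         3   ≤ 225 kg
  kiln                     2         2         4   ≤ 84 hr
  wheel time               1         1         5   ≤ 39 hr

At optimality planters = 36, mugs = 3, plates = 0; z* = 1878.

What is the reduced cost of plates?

-7

Check each constraint at x*: clay 225/225 (tight); kiln 78/84 (slack 6); wheel time 39/39 (tight).
Slack constraints have shadow price 0 (complementary slackness).
Dual feasibility on the basic columns requires 6·y_clay + 1·y_wheel time = 50, 3·y_clay + 1·y_wheel time = 26.
Solving: y_clay = 8, y_wheel time = 2.
Reduced cost of plates: c₃ − yᵀa₃ = 27 − (8·3 + 2·5) = 27 − 34 = -7.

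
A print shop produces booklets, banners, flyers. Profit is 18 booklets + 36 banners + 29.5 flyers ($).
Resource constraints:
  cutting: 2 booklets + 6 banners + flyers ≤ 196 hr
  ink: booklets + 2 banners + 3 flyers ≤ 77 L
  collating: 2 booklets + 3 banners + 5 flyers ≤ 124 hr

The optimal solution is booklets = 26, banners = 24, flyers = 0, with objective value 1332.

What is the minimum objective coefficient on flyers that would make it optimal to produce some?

33

Binding: cutting and collating. Non-binding: ink (3 unused).
By complementary slackness, y = 0 for the non-binding constraint.
From A_Bᵀ y = c: 2·y_cutting + 2·y_collating = 18; 6·y_cutting + 3·y_collating = 36.
This yields shadow prices y_cutting = 3, y_collating = 6.
flyers enters the basis when its profit ≥ yᵀa₃ = 3·1 + 6·5 = 33.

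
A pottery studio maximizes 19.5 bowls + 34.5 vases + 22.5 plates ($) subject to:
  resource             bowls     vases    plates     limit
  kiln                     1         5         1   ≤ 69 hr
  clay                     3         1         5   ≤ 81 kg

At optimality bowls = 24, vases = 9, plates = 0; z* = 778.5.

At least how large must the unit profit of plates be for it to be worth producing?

28.5

At the optimum: kiln uses 69 of 69 (binding); clay uses 81 of 81 (binding).
Dual feasibility on the basic columns requires 1·y_kiln + 3·y_clay = 19.5, 5·y_kiln + 1·y_clay = 34.5.
Solving: y_kiln = 6, y_clay = 4.5.
plates enters the basis when its profit ≥ yᵀa₃ = 6·1 + 4.5·5 = 28.5.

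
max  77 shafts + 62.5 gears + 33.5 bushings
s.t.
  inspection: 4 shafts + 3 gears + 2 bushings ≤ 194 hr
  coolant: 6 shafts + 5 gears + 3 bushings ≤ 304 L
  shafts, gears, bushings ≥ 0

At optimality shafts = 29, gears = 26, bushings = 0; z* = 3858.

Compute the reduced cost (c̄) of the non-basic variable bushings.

Both inspection and coolant are binding at x*.
The binding rows give the dual system: 4·y_inspection + 6·y_coolant = 77 and 3·y_inspection + 5·y_coolant = 62.5.
This yields shadow prices y_inspection = 5, y_coolant = 9.5.
Reduced cost of bushings: c₃ − yᵀa₃ = 33.5 − (5·2 + 9.5·3) = 33.5 − 38.5 = -5.

-5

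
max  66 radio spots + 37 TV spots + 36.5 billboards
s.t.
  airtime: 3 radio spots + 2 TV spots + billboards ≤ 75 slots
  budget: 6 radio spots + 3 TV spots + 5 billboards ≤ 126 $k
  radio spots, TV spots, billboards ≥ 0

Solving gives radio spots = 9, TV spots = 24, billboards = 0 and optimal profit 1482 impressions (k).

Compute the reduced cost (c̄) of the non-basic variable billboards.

Check each constraint at x*: airtime 75/75 (tight); budget 126/126 (tight).
Dual feasibility on the basic columns requires 3·y_airtime + 6·y_budget = 66, 2·y_airtime + 3·y_budget = 37.
→ y_airtime = 8 and y_budget = 7.
Reduced cost of billboards: c₃ − yᵀa₃ = 36.5 − (8·1 + 7·5) = 36.5 − 43 = -6.5.

-6.5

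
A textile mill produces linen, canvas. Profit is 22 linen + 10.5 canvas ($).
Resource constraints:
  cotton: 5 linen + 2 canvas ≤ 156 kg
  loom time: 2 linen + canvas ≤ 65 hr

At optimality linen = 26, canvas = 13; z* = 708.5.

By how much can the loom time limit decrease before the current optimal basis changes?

Binding constraints: cotton, loom time. The basis is B = [[5,2],[2,1]] with det 1.
Per unit decrease in loom time, x* moves by d = (2, -5).
The basis stays optimal until canvas reaches 0; allowable decrease = 2.6 hr.

2.6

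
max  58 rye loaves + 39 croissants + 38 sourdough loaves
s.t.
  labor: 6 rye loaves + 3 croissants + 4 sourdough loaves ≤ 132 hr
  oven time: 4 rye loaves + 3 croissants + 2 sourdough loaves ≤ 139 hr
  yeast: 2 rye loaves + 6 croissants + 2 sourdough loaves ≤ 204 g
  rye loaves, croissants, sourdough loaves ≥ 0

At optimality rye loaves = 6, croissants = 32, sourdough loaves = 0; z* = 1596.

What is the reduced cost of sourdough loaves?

Binding: labor and yeast. Non-binding: oven time (19 unused).
By complementary slackness, y = 0 for the non-binding constraint.
From A_Bᵀ y = c: 6·y_labor + 2·y_yeast = 58; 3·y_labor + 6·y_yeast = 39.
→ y_labor = 9 and y_yeast = 2.
Reduced cost of sourdough loaves: c₃ − yᵀa₃ = 38 − (9·4 + 2·2) = 38 − 40 = -2.

-2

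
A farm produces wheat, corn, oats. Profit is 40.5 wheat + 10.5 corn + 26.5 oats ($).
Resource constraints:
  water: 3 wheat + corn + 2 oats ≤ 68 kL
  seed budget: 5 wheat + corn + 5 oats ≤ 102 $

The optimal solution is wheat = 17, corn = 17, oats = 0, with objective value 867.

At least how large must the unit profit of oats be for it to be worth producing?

Both water and seed budget are binding at x*.
From A_Bᵀ y = c: 3·y_water + 5·y_seed budget = 40.5; 1·y_water + 1·y_seed budget = 10.5.
→ y_water = 6 and y_seed budget = 4.5.
oats enters the basis when its profit ≥ yᵀa₃ = 6·2 + 4.5·5 = 34.5.

34.5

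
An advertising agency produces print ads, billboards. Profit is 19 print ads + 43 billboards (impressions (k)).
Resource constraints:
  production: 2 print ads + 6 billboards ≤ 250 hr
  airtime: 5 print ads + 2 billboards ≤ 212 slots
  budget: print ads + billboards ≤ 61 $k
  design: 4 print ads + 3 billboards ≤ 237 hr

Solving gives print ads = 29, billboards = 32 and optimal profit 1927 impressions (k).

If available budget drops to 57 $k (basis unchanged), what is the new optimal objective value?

Binding: production and budget. Non-binding: airtime (3 unused), design (25 unused).
Since airtime, design are not tight, their duals are 0.
From A_Bᵀ y = c: 2·y_production + 1·y_budget = 19; 6·y_production + 1·y_budget = 43.
This yields shadow prices y_production = 6, y_budget = 7.
Δz = y_budget·Δb = 7 × (-4) = -28, so new z* = 1927 − 28 = 1899.

1899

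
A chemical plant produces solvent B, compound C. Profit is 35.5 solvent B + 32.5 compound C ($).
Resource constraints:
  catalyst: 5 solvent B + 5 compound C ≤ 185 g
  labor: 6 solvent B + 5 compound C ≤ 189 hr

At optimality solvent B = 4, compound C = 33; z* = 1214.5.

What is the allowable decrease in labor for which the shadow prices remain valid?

4

Binding constraints: catalyst, labor. The basis is B = [[5,5],[6,5]] with det -5.
Per unit decrease in labor, x* moves by d = (-1, 1).
The basis stays optimal until solvent B reaches 0; allowable decrease = 4 hr.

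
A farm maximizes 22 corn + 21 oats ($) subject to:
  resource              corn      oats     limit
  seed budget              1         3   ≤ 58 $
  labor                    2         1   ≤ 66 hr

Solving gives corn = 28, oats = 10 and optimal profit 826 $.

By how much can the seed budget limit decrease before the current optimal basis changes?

Binding constraints: seed budget, labor. The basis is B = [[1,3],[2,1]] with det -5.
Per unit decrease in seed budget, x* moves by d = (0.2, -0.4).
The basis stays optimal until oats reaches 0; allowable decrease = 25 $.

25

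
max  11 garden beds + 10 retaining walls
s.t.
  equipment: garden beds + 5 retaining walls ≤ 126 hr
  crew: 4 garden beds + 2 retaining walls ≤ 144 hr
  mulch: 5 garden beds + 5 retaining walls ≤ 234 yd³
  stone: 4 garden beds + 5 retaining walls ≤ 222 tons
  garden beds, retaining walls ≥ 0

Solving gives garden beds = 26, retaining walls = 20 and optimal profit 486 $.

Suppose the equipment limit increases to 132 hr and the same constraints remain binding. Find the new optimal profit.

Check each constraint at x*: equipment 126/126 (tight); crew 144/144 (tight); mulch 230/234 (slack 4); stone 204/222 (slack 18).
Since mulch, stone are not tight, their duals are 0.
From A_Bᵀ y = c: 1·y_equipment + 4·y_crew = 11; 5·y_equipment + 2·y_crew = 10.
This yields shadow prices y_equipment = 1, y_crew = 2.5.
Δz = y_equipment·Δb = 1 × (6) = 6, so new z* = 486 + 6 = 492.

492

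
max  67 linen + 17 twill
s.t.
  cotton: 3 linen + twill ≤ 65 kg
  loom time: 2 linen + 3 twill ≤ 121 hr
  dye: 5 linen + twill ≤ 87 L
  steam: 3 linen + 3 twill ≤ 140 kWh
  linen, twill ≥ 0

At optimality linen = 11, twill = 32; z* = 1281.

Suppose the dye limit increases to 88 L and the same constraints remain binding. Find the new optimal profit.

Check each constraint at x*: cotton 65/65 (tight); loom time 118/121 (slack 3); dye 87/87 (tight); steam 129/140 (slack 11).
Slack constraints have shadow price 0 (complementary slackness).
Dual feasibility on the basic columns requires 3·y_cotton + 5·y_dye = 67, 1·y_cotton + 1·y_dye = 17.
→ y_cotton = 9 and y_dye = 8.
Δz = y_dye·Δb = 8 × (1) = 8, so new z* = 1281 + 8 = 1289.

1289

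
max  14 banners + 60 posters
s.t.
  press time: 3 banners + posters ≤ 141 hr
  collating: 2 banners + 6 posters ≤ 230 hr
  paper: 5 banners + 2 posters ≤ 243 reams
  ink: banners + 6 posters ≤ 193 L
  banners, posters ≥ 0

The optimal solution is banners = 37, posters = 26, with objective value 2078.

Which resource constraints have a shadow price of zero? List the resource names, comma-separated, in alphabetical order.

press time: 137/141 (slack 4)
collating: 230/230 (binding)
paper: 237/243 (slack 6)
ink: 193/193 (binding)
By complementary slackness, a constraint with positive slack has shadow price 0 → paper, press time.

paper, press time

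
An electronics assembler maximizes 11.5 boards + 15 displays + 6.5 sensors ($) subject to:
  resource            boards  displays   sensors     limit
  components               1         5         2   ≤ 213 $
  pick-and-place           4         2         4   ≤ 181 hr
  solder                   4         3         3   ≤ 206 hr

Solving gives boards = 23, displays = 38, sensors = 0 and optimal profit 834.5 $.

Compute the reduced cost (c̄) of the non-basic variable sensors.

-4

Binding: components and solder. Non-binding: pick-and-place (13 unused).
Slack constraints have shadow price 0 (complementary slackness).
The binding rows give the dual system: 1·y_components + 4·y_solder = 11.5 and 5·y_components + 3·y_solder = 15.
Solving: y_components = 1.5, y_solder = 2.5.
Reduced cost of sensors: c₃ − yᵀa₃ = 6.5 − (1.5·2 + 2.5·3) = 6.5 − 10.5 = -4.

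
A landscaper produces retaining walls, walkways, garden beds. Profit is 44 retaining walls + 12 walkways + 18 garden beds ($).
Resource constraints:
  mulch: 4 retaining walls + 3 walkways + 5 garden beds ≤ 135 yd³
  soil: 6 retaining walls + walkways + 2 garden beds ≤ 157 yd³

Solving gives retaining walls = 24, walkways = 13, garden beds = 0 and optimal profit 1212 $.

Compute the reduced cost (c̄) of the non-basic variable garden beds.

-4

At the optimum: mulch uses 135 of 135 (binding); soil uses 157 of 157 (binding).
Dual feasibility on the basic columns requires 4·y_mulch + 6·y_soil = 44, 3·y_mulch + 1·y_soil = 12.
This yields shadow prices y_mulch = 2, y_soil = 6.
Reduced cost of garden beds: c₃ − yᵀa₃ = 18 − (2·5 + 6·2) = 18 − 22 = -4.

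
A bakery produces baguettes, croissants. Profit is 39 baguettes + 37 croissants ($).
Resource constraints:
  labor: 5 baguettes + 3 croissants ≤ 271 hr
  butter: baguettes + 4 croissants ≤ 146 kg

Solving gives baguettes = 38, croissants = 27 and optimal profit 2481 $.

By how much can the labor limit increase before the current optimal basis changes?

Binding constraints: labor, butter. The basis is B = [[5,3],[1,4]] with det 17.
Per unit increase in labor, x* moves by d = (0.2353, -0.0588).
The basis stays optimal until croissants reaches 0; allowable increase = 459 hr.

459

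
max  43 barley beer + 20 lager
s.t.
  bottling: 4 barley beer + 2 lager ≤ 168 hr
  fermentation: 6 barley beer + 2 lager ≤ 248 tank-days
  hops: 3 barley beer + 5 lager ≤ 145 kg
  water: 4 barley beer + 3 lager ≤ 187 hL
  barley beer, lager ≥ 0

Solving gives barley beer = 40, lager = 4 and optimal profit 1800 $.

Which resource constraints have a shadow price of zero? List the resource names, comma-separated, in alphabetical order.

bottling: 168/168 (binding)
fermentation: 248/248 (binding)
hops: 140/145 (slack 5)
water: 172/187 (slack 15)
By complementary slackness, a constraint with positive slack has shadow price 0 → hops, water.

hops, water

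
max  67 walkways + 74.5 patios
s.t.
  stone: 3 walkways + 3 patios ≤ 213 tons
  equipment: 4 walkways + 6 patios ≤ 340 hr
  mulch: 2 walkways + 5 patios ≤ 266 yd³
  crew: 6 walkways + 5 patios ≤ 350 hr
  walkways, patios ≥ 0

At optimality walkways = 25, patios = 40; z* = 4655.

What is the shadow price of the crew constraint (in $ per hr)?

Binding: equipment and crew. Non-binding: stone (18 unused), mulch (16 unused).
Since stone, mulch are not tight, their duals are 0.
From A_Bᵀ y = c: 4·y_equipment + 6·y_crew = 67; 6·y_equipment + 5·y_crew = 74.5.
This yields shadow prices y_equipment = 7, y_crew = 6.5.
Shadow price of crew = 6.5.

6.5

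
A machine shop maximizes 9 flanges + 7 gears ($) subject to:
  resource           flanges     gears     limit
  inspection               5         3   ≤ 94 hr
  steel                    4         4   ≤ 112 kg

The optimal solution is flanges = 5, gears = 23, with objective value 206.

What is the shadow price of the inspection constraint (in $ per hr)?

Check each constraint at x*: inspection 94/94 (tight); steel 112/112 (tight).
The binding rows give the dual system: 5·y_inspection + 4·y_steel = 9 and 3·y_inspection + 4·y_steel = 7.
→ y_inspection = 1 and y_steel = 1.
Shadow price of inspection = 1.

1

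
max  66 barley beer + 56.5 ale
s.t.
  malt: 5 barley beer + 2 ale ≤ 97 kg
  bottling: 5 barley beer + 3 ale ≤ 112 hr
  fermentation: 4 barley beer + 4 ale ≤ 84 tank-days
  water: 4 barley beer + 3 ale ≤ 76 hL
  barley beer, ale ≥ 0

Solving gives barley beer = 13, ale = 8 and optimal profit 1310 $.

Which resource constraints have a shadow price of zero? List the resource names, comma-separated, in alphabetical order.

bottling, malt

malt: 81/97 (slack 16)
bottling: 89/112 (slack 23)
fermentation: 84/84 (binding)
water: 76/76 (binding)
By complementary slackness, a constraint with positive slack has shadow price 0 → bottling, malt.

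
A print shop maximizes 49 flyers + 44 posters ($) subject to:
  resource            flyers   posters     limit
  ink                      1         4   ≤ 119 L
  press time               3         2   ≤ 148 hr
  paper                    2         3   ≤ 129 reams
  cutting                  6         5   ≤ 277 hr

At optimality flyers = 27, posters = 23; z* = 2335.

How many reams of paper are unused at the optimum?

paper used = 2·27 + 3·23 = 123; slack = 129 − 123 = 6.

6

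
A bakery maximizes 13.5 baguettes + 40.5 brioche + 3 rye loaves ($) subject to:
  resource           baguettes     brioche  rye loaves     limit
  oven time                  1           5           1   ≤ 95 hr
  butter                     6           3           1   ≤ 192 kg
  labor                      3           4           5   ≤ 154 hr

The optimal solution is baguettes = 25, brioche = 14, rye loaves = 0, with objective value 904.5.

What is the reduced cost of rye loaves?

-5.5

Binding: oven time and butter. Non-binding: labor (23 unused).
Since labor is not tight, its dual is 0.
The binding rows give the dual system: 1·y_oven time + 6·y_butter = 13.5 and 5·y_oven time + 3·y_butter = 40.5.
→ y_oven time = 7.5 and y_butter = 1.
Reduced cost of rye loaves: c₃ − yᵀa₃ = 3 − (7.5·1 + 1·1) = 3 − 8.5 = -5.5.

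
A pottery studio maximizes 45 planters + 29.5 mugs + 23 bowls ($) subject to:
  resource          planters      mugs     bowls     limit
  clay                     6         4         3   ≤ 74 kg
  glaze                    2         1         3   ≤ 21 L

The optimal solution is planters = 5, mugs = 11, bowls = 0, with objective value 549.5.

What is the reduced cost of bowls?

-2.5

Both clay and glaze are binding at x*.
From A_Bᵀ y = c: 6·y_clay + 2·y_glaze = 45; 4·y_clay + 1·y_glaze = 29.5.
Solving: y_clay = 7, y_glaze = 1.5.
Reduced cost of bowls: c₃ − yᵀa₃ = 23 − (7·3 + 1.5·3) = 23 − 25.5 = -2.5.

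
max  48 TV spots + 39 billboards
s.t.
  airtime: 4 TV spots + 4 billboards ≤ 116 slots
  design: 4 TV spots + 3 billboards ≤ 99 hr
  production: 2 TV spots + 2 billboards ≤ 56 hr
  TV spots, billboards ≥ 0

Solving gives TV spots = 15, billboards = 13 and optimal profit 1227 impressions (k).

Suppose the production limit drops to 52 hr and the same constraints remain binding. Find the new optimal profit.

Binding: design and production. Non-binding: airtime (4 unused).
Since airtime is not tight, its dual is 0.
Dual feasibility on the basic columns requires 4·y_design + 2·y_production = 48, 3·y_design + 2·y_production = 39.
Solving: y_design = 9, y_production = 6.
Δz = y_production·Δb = 6 × (-4) = -24, so new z* = 1227 − 24 = 1203.

1203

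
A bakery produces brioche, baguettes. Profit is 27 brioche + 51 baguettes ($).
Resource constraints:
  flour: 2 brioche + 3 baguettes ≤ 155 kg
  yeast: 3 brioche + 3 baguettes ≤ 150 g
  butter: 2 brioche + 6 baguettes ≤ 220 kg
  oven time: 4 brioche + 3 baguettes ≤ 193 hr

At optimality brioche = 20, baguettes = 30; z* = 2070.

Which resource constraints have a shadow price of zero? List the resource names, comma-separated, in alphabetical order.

flour: 130/155 (slack 25)
yeast: 150/150 (binding)
butter: 220/220 (binding)
oven time: 170/193 (slack 23)
By complementary slackness, a constraint with positive slack has shadow price 0 → flour, oven time.

flour, oven time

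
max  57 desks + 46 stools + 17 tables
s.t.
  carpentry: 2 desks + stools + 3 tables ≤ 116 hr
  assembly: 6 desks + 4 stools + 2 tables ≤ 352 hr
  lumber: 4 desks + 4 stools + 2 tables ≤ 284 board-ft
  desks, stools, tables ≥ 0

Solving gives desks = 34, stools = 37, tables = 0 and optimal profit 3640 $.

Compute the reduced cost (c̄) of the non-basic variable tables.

-6

Check each constraint at x*: carpentry 105/116 (slack 11); assembly 352/352 (tight); lumber 284/284 (tight).
By complementary slackness, y = 0 for the non-binding constraint.
Dual feasibility on the basic columns requires 6·y_assembly + 4·y_lumber = 57, 4·y_assembly + 4·y_lumber = 46.
→ y_assembly = 5.5 and y_lumber = 6.
Reduced cost of tables: c₃ − yᵀa₃ = 17 − (5.5·2 + 6·2) = 17 − 23 = -6.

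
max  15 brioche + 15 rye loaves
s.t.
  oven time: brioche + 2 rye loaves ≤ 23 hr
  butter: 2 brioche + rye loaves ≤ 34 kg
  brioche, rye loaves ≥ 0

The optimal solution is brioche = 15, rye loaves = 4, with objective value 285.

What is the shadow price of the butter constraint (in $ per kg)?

5

Both oven time and butter are binding at x*.
The binding rows give the dual system: 1·y_oven time + 2·y_butter = 15 and 2·y_oven time + 1·y_butter = 15.
This yields shadow prices y_oven time = 5, y_butter = 5.
Shadow price of butter = 5.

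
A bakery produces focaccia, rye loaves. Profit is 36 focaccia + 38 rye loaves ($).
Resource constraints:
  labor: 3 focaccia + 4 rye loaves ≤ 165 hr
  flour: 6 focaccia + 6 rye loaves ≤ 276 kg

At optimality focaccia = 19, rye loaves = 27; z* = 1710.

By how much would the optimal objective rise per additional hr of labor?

At the optimum: labor uses 165 of 165 (binding); flour uses 276 of 276 (binding).
The binding rows give the dual system: 3·y_labor + 6·y_flour = 36 and 4·y_labor + 6·y_flour = 38.
This yields shadow prices y_labor = 2, y_flour = 5.
Shadow price of labor = 2.

2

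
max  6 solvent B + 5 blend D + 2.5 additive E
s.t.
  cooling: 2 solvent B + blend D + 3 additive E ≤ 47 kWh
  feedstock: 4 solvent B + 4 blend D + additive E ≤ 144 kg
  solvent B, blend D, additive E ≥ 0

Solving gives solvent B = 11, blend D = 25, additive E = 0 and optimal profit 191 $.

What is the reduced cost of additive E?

-1.5

Check each constraint at x*: cooling 47/47 (tight); feedstock 144/144 (tight).
The binding rows give the dual system: 2·y_cooling + 4·y_feedstock = 6 and 1·y_cooling + 4·y_feedstock = 5.
Solving: y_cooling = 1, y_feedstock = 1.
Reduced cost of additive E: c₃ − yᵀa₃ = 2.5 − (1·3 + 1·1) = 2.5 − 4 = -1.5.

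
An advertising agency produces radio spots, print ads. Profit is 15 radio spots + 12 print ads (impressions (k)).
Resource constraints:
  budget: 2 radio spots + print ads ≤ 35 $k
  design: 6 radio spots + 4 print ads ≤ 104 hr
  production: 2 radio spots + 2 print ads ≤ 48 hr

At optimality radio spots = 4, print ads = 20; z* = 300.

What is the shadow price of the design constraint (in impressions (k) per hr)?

1.5

Binding: design and production. Non-binding: budget (7 unused).
Since budget is not tight, its dual is 0.
The binding rows give the dual system: 6·y_design + 2·y_production = 15 and 4·y_design + 2·y_production = 12.
→ y_design = 1.5 and y_production = 3.
Shadow price of design = 1.5.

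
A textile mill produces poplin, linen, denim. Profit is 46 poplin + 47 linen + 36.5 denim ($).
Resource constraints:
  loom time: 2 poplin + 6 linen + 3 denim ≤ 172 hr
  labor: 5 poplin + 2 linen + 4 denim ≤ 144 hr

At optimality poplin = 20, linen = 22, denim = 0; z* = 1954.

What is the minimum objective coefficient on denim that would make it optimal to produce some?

44.5

At the optimum: loom time uses 172 of 172 (binding); labor uses 144 of 144 (binding).
Dual feasibility on the basic columns requires 2·y_loom time + 5·y_labor = 46, 6·y_loom time + 2·y_labor = 47.
→ y_loom time = 5.5 and y_labor = 7.
denim enters the basis when its profit ≥ yᵀa₃ = 5.5·3 + 7·4 = 44.5.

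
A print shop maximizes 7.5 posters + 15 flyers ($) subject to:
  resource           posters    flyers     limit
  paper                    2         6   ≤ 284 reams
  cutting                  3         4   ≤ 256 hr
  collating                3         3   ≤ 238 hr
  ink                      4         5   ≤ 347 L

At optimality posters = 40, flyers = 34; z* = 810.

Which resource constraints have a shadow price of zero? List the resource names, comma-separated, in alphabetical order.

paper: 284/284 (binding)
cutting: 256/256 (binding)
collating: 222/238 (slack 16)
ink: 330/347 (slack 17)
By complementary slackness, a constraint with positive slack has shadow price 0 → collating, ink.

collating, ink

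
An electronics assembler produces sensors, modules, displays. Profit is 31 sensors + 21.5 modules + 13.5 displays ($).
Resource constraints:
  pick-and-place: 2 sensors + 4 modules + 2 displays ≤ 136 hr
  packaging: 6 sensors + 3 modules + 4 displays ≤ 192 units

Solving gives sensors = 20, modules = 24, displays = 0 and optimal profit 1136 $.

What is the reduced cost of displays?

Check each constraint at x*: pick-and-place 136/136 (tight); packaging 192/192 (tight).
The binding rows give the dual system: 2·y_pick-and-place + 6·y_packaging = 31 and 4·y_pick-and-place + 3·y_packaging = 21.5.
Solving: y_pick-and-place = 2, y_packaging = 4.5.
Reduced cost of displays: c₃ − yᵀa₃ = 13.5 − (2·2 + 4.5·4) = 13.5 − 22 = -8.5.

-8.5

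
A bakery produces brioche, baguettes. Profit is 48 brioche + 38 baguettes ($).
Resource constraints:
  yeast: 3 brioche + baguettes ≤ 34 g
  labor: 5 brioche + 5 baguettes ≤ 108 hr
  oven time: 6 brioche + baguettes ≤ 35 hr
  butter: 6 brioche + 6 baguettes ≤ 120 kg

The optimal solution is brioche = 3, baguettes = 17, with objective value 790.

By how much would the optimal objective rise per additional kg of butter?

Check each constraint at x*: yeast 26/34 (slack 8); labor 100/108 (slack 8); oven time 35/35 (tight); butter 120/120 (tight).
Slack constraints have shadow price 0 (complementary slackness).
The binding rows give the dual system: 6·y_oven time + 6·y_butter = 48 and 1·y_oven time + 6·y_butter = 38.
This yields shadow prices y_oven time = 2, y_butter = 6.
Shadow price of butter = 6.

6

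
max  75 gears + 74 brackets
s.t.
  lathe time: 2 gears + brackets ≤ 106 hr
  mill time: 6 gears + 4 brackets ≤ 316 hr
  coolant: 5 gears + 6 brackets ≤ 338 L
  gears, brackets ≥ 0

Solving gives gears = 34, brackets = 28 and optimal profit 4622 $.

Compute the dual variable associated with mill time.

Check each constraint at x*: lathe time 96/106 (slack 10); mill time 316/316 (tight); coolant 338/338 (tight).
By complementary slackness, y = 0 for the non-binding constraint.
Dual feasibility on the basic columns requires 6·y_mill time + 5·y_coolant = 75, 4·y_mill time + 6·y_coolant = 74.
→ y_mill time = 5 and y_coolant = 9.
Shadow price of mill time = 5.

5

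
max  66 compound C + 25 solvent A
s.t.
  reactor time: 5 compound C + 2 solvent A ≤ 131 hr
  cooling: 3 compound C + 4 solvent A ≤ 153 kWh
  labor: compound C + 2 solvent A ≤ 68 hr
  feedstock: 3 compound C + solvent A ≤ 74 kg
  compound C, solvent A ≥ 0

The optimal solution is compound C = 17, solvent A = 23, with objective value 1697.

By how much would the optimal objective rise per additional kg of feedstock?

At the optimum: reactor time uses 131 of 131 (binding); cooling uses 143 of 153 (slack = 10); labor uses 63 of 68 (slack = 5); feedstock uses 74 of 74 (binding).
By complementary slackness, y = 0 for the non-binding constraints.
Dual feasibility on the basic columns requires 5·y_reactor time + 3·y_feedstock = 66, 2·y_reactor time + 1·y_feedstock = 25.
→ y_reactor time = 9 and y_feedstock = 7.
Shadow price of feedstock = 7.

7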